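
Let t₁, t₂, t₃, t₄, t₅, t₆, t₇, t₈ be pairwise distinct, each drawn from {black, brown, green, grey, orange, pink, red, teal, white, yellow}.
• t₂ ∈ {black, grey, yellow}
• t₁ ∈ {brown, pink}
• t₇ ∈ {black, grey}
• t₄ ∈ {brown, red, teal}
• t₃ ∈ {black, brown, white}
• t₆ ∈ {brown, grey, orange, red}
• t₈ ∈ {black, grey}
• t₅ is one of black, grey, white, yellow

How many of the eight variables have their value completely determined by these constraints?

The 2 variables t₇ and t₈ are confined to {black, grey}, which locks those values in; drop them from t₂, t₃, t₅, t₆.
t₂ must be yellow (only option left). So t₅ can't be yellow.
That leaves t₅ = white. Eliminate white elsewhere: t₃.
t₃'s domain is down to {brown}, so t₃ = brown. Remove brown from t₁, t₄, t₆.
t₁'s domain is down to {pink}, so t₁ = pink.
Determined: t₁=pink, t₂=yellow, t₃=brown, t₅=white. The other variables each still have more than one consistent value. That makes 4.

4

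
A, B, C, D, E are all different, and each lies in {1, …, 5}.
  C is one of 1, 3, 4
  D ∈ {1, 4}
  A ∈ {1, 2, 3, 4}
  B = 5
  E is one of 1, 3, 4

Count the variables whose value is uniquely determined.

B has just one choice, so B = 5.
The 4 still-open variables together cover exactly {1, 2, 3, 4} — 4 values for 4 variables — and 2 appears only in A's list, so A = 2.
Determined: A=2, B=5. The other variables each still have more than one consistent value. That makes 2.

2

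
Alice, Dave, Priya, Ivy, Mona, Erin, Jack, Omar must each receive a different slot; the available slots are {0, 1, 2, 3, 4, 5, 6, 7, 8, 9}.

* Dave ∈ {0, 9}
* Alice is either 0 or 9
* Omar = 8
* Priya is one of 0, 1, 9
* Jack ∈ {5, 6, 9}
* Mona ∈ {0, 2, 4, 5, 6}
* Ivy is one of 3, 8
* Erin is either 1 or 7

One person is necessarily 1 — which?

Omar must be 8 (only option left). Remove 8 from Ivy.
That leaves Ivy = 3.
Alice and Dave between them cover only {0, 9} — a naked pair. Remove those values from Priya, Mona, Jack.
So 1 goes to Priya.

Priya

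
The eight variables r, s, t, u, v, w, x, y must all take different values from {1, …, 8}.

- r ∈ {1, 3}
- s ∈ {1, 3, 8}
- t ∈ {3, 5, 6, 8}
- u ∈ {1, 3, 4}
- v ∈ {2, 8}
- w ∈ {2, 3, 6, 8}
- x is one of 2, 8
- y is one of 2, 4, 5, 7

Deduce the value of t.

5

The 8 variables together cover exactly {1, 2, 3, 4, 5, 6, 7, 8} — 8 values for 8 variables — and 7 appears only in y's list, so y = 7.
The 7 still-open variables draw from only 7 values {1, 2, 3, 4, 5, 6, 8}, so each is used; only u can be 4, hence u = 4.
The 6 still-open variables draw from only 6 values {1, 2, 3, 5, 6, 8}, so each is used; only t can be 5, hence t = 5.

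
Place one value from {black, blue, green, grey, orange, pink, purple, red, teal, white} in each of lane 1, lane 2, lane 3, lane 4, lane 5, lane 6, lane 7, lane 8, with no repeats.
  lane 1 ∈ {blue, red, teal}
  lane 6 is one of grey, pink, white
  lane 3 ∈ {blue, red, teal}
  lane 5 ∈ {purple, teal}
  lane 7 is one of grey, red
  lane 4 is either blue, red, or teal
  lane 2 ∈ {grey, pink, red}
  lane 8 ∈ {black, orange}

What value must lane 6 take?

white

lane 1, lane 3, lane 4 share exactly the 3 values {blue, red, teal}; by pigeonhole those values go to them, so strike blue, red, teal from lane 2, lane 5, lane 7.
lane 5 must be purple (only option left).
lane 7 has just one choice, so lane 7 = grey. Strike grey from lane 2, lane 6.
That leaves lane 2 = pink. So lane 6 can't be pink.
So lane 6 = white.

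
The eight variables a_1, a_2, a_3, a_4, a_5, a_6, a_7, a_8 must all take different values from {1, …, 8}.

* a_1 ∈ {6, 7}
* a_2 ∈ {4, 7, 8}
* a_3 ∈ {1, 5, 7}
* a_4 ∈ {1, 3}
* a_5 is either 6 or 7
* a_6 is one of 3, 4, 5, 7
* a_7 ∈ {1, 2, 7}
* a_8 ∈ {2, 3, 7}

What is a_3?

5

The 8 variables draw from only 8 values {1, 2, 3, 4, 5, 6, 7, 8}, so each is used; only a_2 can be 8, hence a_2 = 8.
Among the 7 still-open variables, 4 fits only a_6 (and all 7 values in {1, 2, 3, 4, 5, 6, 7} must be used), so a_6 = 4.
The 6 still-open variables together cover exactly {1, 2, 3, 5, 6, 7} — 6 values for 6 variables — and 5 appears only in a_3's list, so a_3 = 5.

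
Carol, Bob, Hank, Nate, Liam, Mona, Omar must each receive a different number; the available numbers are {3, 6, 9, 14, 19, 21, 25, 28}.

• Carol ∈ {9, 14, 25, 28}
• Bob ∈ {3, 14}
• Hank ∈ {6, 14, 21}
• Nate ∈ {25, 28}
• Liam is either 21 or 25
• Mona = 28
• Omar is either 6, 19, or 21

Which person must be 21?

Liam

Mona must be 28 (only option left). Eliminate 28 elsewhere: Carol, Nate.
Nate must be 25 (only option left). Strike 25 from Carol, Liam.
So 21 goes to Liam.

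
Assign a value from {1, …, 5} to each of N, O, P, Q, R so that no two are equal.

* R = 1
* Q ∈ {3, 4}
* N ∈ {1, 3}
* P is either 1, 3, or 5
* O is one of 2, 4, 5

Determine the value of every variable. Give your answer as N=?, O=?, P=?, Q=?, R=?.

N=3, O=2, P=5, Q=4, R=1

R has just one choice, so R = 1. So N, P can't be 1.
N must be 3 (only option left). Strike 3 from P, Q.
P must be 5 (only option left). Remove 5 from O.
Q has just one choice, so Q = 4. Strike 4 from O.
O has just one choice, so O = 2.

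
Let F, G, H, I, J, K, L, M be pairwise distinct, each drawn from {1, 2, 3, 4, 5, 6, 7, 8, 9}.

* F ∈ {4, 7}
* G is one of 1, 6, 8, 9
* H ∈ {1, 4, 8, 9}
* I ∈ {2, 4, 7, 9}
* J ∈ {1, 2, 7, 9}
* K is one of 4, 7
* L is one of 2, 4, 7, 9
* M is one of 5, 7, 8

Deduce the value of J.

1

Among the 8 variables, 5 fits only M (and all 8 values in {1, 2, 4, 5, 6, 7, 8, 9} must be used), so M = 5.
The 7 still-open variables draw from only 7 values {1, 2, 4, 6, 7, 8, 9}, so each is used; only G can be 6, hence G = 6.
The 6 still-open variables together cover exactly {1, 2, 4, 7, 8, 9} — 6 values for 6 variables — and 8 appears only in H's list, so H = 8.
Among the 5 still-open variables, 1 fits only J (and all 5 values in {1, 2, 4, 7, 9} must be used), so J = 1.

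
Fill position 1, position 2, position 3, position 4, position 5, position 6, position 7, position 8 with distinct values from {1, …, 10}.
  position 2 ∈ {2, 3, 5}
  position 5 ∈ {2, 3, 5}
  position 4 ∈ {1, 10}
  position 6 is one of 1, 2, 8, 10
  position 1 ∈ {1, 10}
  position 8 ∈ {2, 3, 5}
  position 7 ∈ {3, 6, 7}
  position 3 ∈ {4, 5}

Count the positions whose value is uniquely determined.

2

position 1 and position 4 share exactly the 2 values {1, 10}; by pigeonhole those values go to them, so strike 1, 10 from position 6.
The 3 variables position 2, position 5, position 8 are confined to {2, 3, 5}, which locks those values in; drop them from position 3, position 6, position 7.
position 3 has just one choice, so position 3 = 4.
position 6 must be 8 (only option left).
Determined: position 3=4, position 6=8. The other positions each still have more than one consistent value. That makes 2.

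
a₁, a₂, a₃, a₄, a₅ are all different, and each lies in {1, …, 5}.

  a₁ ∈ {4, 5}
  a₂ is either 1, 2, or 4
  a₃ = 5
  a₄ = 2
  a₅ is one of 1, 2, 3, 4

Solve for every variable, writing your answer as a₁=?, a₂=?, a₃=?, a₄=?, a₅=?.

a₃ must be 5 (only option left). Eliminate 5 elsewhere: a₁.
a₄ has just one choice, so a₄ = 2. So a₂, a₅ can't be 2.
That leaves a₁ = 4. Remove 4 from a₂, a₅.
a₂ must be 1 (only option left). So a₅ can't be 1.
That leaves a₅ = 3.

a₁=4, a₂=1, a₃=5, a₄=2, a₅=3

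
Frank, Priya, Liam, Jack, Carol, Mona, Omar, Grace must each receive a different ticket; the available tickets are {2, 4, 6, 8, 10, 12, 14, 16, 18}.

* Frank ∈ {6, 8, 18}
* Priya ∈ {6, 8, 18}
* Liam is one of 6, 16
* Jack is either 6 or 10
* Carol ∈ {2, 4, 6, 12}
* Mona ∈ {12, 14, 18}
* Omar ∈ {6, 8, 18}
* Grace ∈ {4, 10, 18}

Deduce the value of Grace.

4

Frank, Priya, Omar between them cover only {6, 8, 18} — a naked triple. Remove those values from Liam, Jack, Carol, Mona, Grace.
Liam's domain is down to {16}, so Liam = 16.
That leaves Jack = 10. Remove 10 from Grace.
So Grace = 4.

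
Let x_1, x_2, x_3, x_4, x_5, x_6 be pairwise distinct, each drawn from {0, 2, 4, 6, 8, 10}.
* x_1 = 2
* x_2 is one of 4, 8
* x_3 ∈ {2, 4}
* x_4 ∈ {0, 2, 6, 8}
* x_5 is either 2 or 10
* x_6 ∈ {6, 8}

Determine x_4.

x_1 has just one choice, so x_1 = 2. Strike 2 from x_3, x_4, x_5.
That leaves x_3 = 4. So x_2 can't be 4.
x_5's domain is down to {10}, so x_5 = 10.
x_2's domain is down to {8}, so x_2 = 8. Strike 8 from x_4, x_6.
x_6 has just one choice, so x_6 = 6. Strike 6 from x_4.
So x_4 = 0.

0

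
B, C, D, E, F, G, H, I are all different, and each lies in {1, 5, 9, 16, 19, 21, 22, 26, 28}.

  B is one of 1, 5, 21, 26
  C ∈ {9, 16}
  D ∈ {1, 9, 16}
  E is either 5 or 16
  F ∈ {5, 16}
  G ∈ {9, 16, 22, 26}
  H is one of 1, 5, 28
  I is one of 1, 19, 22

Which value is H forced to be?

E and F share exactly the 2 values {5, 16}; by pigeonhole those values go to them, so strike 5, 16 from B, C, D, G, H.
C must be 9 (only option left). Strike 9 from D, G.
D's domain is down to {1}, so D = 1. So B, H, I can't be 1.
So H = 28.

28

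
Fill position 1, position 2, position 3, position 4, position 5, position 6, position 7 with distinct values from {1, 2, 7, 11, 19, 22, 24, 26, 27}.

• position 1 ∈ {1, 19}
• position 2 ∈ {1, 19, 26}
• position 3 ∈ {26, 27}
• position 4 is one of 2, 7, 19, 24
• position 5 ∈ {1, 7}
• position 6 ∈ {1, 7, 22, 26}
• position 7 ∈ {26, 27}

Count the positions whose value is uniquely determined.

position 3 and position 7 between them cover only {26, 27} — a naked pair. Remove those values from position 2, position 6.
The 2 variables position 1 and position 2 are confined to {1, 19}, which locks those values in; drop them from position 4, position 5, position 6.
position 5 has just one choice, so position 5 = 7. Strike 7 from position 4, position 6.
That leaves position 6 = 22.
Determined: position 5=7, position 6=22. The other positions each still have more than one consistent value. That makes 2.

2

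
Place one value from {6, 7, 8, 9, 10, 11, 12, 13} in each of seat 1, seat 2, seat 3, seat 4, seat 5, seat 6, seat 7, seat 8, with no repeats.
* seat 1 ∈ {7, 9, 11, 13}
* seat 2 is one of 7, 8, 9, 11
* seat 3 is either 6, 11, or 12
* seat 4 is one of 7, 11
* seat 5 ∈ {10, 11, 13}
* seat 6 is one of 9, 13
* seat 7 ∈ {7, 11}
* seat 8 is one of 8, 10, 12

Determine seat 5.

Among the 8 variables, 6 fits only seat 3 (and all 8 values in {6, 7, 8, 9, 10, 11, 12, 13} must be used), so seat 3 = 6.
The 7 still-open variables draw from only 7 values {7, 8, 9, 10, 11, 12, 13}, so each is used; only seat 8 can be 12, hence seat 8 = 12.
The 6 still-open variables draw from only 6 values {7, 8, 9, 10, 11, 13}, so each is used; only seat 2 can be 8, hence seat 2 = 8.
The 5 still-open variables together cover exactly {7, 9, 10, 11, 13} — 5 values for 5 variables — and 10 appears only in seat 5's list, so seat 5 = 10.

10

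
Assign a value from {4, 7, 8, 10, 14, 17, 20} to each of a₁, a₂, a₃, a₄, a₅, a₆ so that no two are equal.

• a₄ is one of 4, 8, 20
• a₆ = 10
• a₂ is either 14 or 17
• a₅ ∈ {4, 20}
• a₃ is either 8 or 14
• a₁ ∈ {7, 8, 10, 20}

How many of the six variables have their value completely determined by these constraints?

1

a₆ has just one choice, so a₆ = 10. Remove 10 from a₁.
Determined: a₆=10. The other variables each still have more than one consistent value. That makes 1.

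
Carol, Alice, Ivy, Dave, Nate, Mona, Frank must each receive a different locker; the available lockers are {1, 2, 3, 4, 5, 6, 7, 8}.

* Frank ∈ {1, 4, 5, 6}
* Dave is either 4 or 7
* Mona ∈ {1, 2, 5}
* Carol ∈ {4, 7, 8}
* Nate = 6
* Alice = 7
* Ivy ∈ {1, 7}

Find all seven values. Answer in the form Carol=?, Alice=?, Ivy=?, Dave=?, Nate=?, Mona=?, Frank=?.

Alice's domain is down to {7}, so Alice = 7. Eliminate 7 elsewhere: Carol, Ivy, Dave.
Ivy must be 1 (only option left). Eliminate 1 elsewhere: Mona, Frank.
Dave has just one choice, so Dave = 4. So Carol, Frank can't be 4.
Nate's domain is down to {6}, so Nate = 6. Remove 6 from Frank.
Frank has just one choice, so Frank = 5. Remove 5 from Mona.
Carol's domain is down to {8}, so Carol = 8.
Mona has just one choice, so Mona = 2.

Carol=8, Alice=7, Ivy=1, Dave=4, Nate=6, Mona=2, Frank=5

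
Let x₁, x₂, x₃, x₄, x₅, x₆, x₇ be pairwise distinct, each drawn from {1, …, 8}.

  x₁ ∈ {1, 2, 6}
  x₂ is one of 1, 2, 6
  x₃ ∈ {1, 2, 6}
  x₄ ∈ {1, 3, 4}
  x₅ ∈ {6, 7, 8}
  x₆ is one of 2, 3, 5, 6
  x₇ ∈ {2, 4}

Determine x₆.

5

x₁, x₂, x₃ share exactly the 3 values {1, 2, 6}; by pigeonhole those values go to them, so strike 1, 2, 6 from x₄, x₅, x₆, x₇.
x₇ must be 4 (only option left). Eliminate 4 elsewhere: x₄.
That leaves x₄ = 3. Strike 3 from x₆.
So x₆ = 5.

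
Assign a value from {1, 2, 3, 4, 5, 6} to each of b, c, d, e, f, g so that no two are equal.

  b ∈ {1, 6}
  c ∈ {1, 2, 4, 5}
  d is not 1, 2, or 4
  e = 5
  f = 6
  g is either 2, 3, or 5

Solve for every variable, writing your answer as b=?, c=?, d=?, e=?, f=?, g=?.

e's domain is down to {5}, so e = 5. Remove 5 from c, d, g.
f has just one choice, so f = 6. Eliminate 6 elsewhere: b, d.
b's domain is down to {1}, so b = 1. Eliminate 1 elsewhere: c.
d has just one choice, so d = 3. Eliminate 3 elsewhere: g.
g's domain is down to {2}, so g = 2. Eliminate 2 elsewhere: c.
c's domain is down to {4}, so c = 4.

b=1, c=4, d=3, e=5, f=6, g=2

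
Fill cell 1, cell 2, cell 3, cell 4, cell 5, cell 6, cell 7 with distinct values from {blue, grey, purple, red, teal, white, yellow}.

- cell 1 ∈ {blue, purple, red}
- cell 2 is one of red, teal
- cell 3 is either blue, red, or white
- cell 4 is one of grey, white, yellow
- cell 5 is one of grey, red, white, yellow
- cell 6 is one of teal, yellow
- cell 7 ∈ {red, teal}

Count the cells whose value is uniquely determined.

3

The 7 variables together cover exactly {blue, grey, purple, red, teal, white, yellow} — 7 values for 7 variables — and purple appears only in cell 1's list, so cell 1 = purple.
The 6 still-open variables together cover exactly {blue, grey, red, teal, white, yellow} — 6 values for 6 variables — and blue appears only in cell 3's list, so cell 3 = blue.
cell 2 and cell 7 share exactly the 2 values {red, teal}; by pigeonhole those values go to them, so strike red, teal from cell 5, cell 6.
That leaves cell 6 = yellow. So cell 4, cell 5 can't be yellow.
Determined: cell 1=purple, cell 3=blue, cell 6=yellow. The other cells each still have more than one consistent value. That makes 3.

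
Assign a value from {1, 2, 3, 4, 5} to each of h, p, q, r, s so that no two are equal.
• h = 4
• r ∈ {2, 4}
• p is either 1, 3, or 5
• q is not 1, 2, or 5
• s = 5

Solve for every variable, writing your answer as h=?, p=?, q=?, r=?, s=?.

h=4, p=1, q=3, r=2, s=5

h must be 4 (only option left). So q, r can't be 4.
q has just one choice, so q = 3. Strike 3 from p.
r must be 2 (only option left).
s's domain is down to {5}, so s = 5. So p can't be 5.
That leaves p = 1.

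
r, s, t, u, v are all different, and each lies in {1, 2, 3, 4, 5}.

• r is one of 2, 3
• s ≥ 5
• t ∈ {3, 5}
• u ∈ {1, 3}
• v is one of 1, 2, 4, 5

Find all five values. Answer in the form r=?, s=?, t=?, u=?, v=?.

s's domain is down to {5}, so s = 5. Strike 5 from t, v.
t must be 3 (only option left). Eliminate 3 elsewhere: r, u.
u must be 1 (only option left). Eliminate 1 elsewhere: v.
r must be 2 (only option left). Eliminate 2 elsewhere: v.
v's domain is down to {4}, so v = 4.

r=2, s=5, t=3, u=1, v=4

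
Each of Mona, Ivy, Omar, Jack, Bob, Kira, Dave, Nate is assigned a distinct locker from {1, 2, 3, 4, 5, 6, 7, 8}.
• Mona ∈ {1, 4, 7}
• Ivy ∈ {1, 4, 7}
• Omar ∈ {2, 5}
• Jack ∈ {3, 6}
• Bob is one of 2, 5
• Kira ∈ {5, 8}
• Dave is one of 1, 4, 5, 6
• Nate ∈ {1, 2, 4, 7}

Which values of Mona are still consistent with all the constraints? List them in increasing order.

1, 4, 7

Among the 8 variables, 3 fits only Jack (and all 8 values in {1, 2, 3, 4, 5, 6, 7, 8} must be used), so Jack = 3.
The 7 still-open variables together cover exactly {1, 2, 4, 5, 6, 7, 8} — 7 values for 7 variables — and 6 appears only in Dave's list, so Dave = 6.
The 6 still-open variables draw from only 6 values {1, 2, 4, 5, 7, 8}, so each is used; only Kira can be 8, hence Kira = 8.
The 2 variables Omar and Bob are confined to {2, 5}, which locks those values in; drop them from Nate.
No further eliminations apply; Mona can still be any of 1, 4, 7.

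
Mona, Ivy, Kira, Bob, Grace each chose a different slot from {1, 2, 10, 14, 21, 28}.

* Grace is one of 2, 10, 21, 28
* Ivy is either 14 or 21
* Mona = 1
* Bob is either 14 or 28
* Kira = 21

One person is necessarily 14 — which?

Ivy

Mona must be 1 (only option left).
Kira must be 21 (only option left). So Ivy, Grace can't be 21.
So 14 goes to Ivy.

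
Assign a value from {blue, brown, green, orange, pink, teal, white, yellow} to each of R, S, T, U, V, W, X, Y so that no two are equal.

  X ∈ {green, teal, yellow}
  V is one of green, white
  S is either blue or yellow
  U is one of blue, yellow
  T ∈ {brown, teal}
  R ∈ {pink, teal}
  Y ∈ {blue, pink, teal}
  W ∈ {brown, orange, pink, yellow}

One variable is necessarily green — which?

X

The 8 variables together cover exactly {blue, brown, green, orange, pink, teal, white, yellow} — 8 values for 8 variables — and orange appears only in W's list, so W = orange.
Among the 7 still-open variables, brown fits only T (and all 7 values in {blue, brown, green, pink, teal, white, yellow} must be used), so T = brown.
The 6 still-open variables draw from only 6 values {blue, green, pink, teal, white, yellow}, so each is used; only V can be white, hence V = white.
Among the 5 still-open variables, green fits only X (and all 5 values in {blue, green, pink, teal, yellow} must be used), so X = green.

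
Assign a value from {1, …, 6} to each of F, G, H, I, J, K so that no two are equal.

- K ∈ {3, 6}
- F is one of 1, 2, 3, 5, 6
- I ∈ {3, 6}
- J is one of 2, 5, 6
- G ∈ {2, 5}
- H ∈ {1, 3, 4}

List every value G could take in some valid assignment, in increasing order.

2, 5

Among the 6 variables, 4 fits only H (and all 6 values in {1, 2, 3, 4, 5, 6} must be used), so H = 4.
The 5 still-open variables draw from only 5 values {1, 2, 3, 5, 6}, so each is used; only F can be 1, hence F = 1.
The 2 variables I and K are confined to {3, 6}, which locks those values in; drop them from J.
No further eliminations apply; G can still be any of 2, 5.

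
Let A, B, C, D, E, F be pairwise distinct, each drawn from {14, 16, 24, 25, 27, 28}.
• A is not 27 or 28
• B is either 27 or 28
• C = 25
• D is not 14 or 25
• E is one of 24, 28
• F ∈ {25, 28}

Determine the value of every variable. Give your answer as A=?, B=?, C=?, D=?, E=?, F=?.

A=14, B=27, C=25, D=16, E=24, F=28

C must be 25 (only option left). Remove 25 from A, F.
That leaves F = 28. So B, D, E can't be 28.
B has just one choice, so B = 27. Eliminate 27 elsewhere: D.
That leaves E = 24. Eliminate 24 elsewhere: A, D.
D has just one choice, so D = 16. Strike 16 from A.
A must be 14 (only option left).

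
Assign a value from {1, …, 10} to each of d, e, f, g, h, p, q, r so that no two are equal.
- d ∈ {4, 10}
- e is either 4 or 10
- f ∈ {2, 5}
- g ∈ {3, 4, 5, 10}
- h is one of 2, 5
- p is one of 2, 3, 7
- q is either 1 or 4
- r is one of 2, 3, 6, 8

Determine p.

The 2 variables d and e are confined to {4, 10}, which locks those values in; drop them from g, q.
q has just one choice, so q = 1.
The 2 variables f and h are confined to {2, 5}, which locks those values in; drop them from g, p, r.
g's domain is down to {3}, so g = 3. Strike 3 from p, r.
So p = 7.

7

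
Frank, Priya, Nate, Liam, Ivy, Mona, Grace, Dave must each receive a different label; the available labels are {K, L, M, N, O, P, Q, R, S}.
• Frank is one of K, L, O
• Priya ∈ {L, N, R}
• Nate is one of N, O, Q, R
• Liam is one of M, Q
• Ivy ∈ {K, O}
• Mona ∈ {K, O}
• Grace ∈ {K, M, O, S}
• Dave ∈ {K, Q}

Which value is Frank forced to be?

The 8 variables draw from only 8 values {K, L, M, N, O, Q, R, S}, so each is used; only Grace can be S, hence Grace = S.
The 7 still-open variables together cover exactly {K, L, M, N, O, Q, R} — 7 values for 7 variables — and M appears only in Liam's list, so Liam = M.
Ivy and Mona share exactly the 2 values {K, O}; by pigeonhole those values go to them, so strike K, O from Frank, Nate, Dave.
So Frank = L.

L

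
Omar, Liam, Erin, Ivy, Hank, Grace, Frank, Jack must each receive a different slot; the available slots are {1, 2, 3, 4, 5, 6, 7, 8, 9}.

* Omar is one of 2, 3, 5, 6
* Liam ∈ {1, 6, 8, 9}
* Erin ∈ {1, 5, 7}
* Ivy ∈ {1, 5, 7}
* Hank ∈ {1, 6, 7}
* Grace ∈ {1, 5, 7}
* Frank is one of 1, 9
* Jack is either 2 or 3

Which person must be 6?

Hank

The 8 variables draw from only 8 values {1, 2, 3, 5, 6, 7, 8, 9}, so each is used; only Liam can be 8, hence Liam = 8.
The 7 still-open variables draw from only 7 values {1, 2, 3, 5, 6, 7, 9}, so each is used; only Frank can be 9, hence Frank = 9.
Erin, Ivy, Grace between them cover only {1, 5, 7} — a naked triple. Remove those values from Omar, Hank.
So 6 goes to Hank.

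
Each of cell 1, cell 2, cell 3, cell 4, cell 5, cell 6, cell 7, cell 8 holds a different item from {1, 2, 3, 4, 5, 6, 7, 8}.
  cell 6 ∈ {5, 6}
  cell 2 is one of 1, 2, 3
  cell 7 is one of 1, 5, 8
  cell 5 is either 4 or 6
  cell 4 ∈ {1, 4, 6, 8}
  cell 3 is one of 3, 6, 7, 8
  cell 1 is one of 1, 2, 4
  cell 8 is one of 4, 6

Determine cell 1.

2

The 8 variables together cover exactly {1, 2, 3, 4, 5, 6, 7, 8} — 8 values for 8 variables — and 7 appears only in cell 3's list, so cell 3 = 7.
The 7 still-open variables draw from only 7 values {1, 2, 3, 4, 5, 6, 8}, so each is used; only cell 2 can be 3, hence cell 2 = 3.
Among the 6 still-open variables, 2 fits only cell 1 (and all 6 values in {1, 2, 4, 5, 6, 8} must be used), so cell 1 = 2.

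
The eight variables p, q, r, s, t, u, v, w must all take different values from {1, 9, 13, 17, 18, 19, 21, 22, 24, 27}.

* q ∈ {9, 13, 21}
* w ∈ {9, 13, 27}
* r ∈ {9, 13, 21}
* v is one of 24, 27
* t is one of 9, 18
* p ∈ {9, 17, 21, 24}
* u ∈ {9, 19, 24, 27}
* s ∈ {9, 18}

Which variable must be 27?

w

Among the 8 variables, 17 fits only p (and all 8 values in {9, 13, 17, 18, 19, 21, 24, 27} must be used), so p = 17.
The 7 still-open variables together cover exactly {9, 13, 18, 19, 21, 24, 27} — 7 values for 7 variables — and 19 appears only in u's list, so u = 19.
The 6 still-open variables together cover exactly {9, 13, 18, 21, 24, 27} — 6 values for 6 variables — and 24 appears only in v's list, so v = 24.
The 5 still-open variables together cover exactly {9, 13, 18, 21, 27} — 5 values for 5 variables — and 27 appears only in w's list, so w = 27.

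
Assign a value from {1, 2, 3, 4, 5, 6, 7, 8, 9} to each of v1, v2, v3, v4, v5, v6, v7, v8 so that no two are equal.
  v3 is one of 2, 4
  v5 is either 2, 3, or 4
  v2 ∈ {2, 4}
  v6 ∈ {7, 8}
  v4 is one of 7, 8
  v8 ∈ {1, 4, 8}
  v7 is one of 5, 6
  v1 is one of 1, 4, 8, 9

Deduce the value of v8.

1

The 2 variables v2 and v3 are confined to {2, 4}, which locks those values in; drop them from v1, v5, v8.
That leaves v5 = 3.
The 2 variables v4 and v6 are confined to {7, 8}, which locks those values in; drop them from v1, v8.
So v8 = 1.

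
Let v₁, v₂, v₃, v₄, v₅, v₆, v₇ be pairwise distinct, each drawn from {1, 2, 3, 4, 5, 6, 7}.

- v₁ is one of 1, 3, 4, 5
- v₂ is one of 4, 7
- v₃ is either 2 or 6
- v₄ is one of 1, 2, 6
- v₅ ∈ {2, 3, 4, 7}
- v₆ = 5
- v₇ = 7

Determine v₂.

4

v₆ must be 5 (only option left). So v₁ can't be 5.
That leaves v₇ = 7. Eliminate 7 elsewhere: v₂, v₅.
So v₂ = 4.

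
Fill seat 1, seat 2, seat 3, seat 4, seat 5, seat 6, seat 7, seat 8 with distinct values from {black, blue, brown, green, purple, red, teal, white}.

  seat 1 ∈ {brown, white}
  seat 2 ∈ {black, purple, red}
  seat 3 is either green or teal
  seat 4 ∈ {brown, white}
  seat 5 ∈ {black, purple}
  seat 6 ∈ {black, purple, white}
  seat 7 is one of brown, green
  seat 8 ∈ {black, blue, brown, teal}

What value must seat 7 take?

green

Among the 8 variables, blue fits only seat 8 (and all 8 values in {black, blue, brown, green, purple, red, teal, white} must be used), so seat 8 = blue.
The 7 still-open variables together cover exactly {black, brown, green, purple, red, teal, white} — 7 values for 7 variables — and red appears only in seat 2's list, so seat 2 = red.
Among the 6 still-open variables, teal fits only seat 3 (and all 6 values in {black, brown, green, purple, teal, white} must be used), so seat 3 = teal.
The 5 still-open variables together cover exactly {black, brown, green, purple, white} — 5 values for 5 variables — and green appears only in seat 7's list, so seat 7 = green.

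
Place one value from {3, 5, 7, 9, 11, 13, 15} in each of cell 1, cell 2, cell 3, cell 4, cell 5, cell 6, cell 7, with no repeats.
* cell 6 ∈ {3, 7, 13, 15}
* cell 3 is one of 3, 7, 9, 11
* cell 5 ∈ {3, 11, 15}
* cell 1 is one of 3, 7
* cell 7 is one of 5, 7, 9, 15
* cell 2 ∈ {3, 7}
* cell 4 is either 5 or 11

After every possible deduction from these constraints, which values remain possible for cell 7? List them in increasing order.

Among the 7 variables, 13 fits only cell 6 (and all 7 values in {3, 5, 7, 9, 11, 13, 15} must be used), so cell 6 = 13.
cell 1 and cell 2 share exactly the 2 values {3, 7}; by pigeonhole those values go to them, so strike 3, 7 from cell 3, cell 5, cell 7.
No further eliminations apply; cell 7 can still be any of 5, 9, 15.

5, 9, 15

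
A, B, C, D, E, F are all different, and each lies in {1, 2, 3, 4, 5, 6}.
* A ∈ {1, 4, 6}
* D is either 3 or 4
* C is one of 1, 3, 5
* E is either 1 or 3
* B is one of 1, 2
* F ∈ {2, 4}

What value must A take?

Among the 6 variables, 5 fits only C (and all 6 values in {1, 2, 3, 4, 5, 6} must be used), so C = 5.
The 5 still-open variables together cover exactly {1, 2, 3, 4, 6} — 5 values for 5 variables — and 6 appears only in A's list, so A = 6.

6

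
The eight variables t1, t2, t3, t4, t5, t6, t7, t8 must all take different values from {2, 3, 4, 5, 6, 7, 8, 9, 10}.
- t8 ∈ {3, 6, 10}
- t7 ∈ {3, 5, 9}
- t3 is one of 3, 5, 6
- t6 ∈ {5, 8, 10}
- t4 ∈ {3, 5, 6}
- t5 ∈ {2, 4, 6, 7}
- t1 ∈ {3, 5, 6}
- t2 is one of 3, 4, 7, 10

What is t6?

8

t1, t3, t4 share exactly the 3 values {3, 5, 6}; by pigeonhole those values go to them, so strike 3, 5, 6 from t2, t5, t6, t7, t8.
t7 must be 9 (only option left).
t8 has just one choice, so t8 = 10. Strike 10 from t2, t6.
So t6 = 8.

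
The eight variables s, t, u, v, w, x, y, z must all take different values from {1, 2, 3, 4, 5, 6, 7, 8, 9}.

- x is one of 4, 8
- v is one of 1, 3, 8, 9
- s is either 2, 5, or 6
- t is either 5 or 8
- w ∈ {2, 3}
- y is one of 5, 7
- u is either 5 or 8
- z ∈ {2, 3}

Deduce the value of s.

t and u between them cover only {5, 8} — a naked pair. Remove those values from s, v, x, y.
x has just one choice, so x = 4.
y has just one choice, so y = 7.
w and z share exactly the 2 values {2, 3}; by pigeonhole those values go to them, so strike 2, 3 from s, v.
So s = 6.

6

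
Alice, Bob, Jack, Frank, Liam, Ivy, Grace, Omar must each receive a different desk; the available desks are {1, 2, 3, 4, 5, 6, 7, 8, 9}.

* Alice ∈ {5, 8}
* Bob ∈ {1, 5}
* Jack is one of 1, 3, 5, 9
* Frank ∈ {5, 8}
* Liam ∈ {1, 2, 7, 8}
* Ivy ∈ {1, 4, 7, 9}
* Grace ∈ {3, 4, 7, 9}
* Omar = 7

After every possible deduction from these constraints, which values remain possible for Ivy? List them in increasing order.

4, 9

Omar must be 7 (only option left). Remove 7 from Liam, Ivy, Grace.
Among the 7 still-open variables, 2 fits only Liam (and all 7 values in {1, 2, 3, 4, 5, 8, 9} must be used), so Liam = 2.
Alice and Frank share exactly the 2 values {5, 8}; by pigeonhole those values go to them, so strike 5, 8 from Bob, Jack.
Bob's domain is down to {1}, so Bob = 1. Strike 1 from Jack, Ivy.
No further eliminations apply; Ivy can still be any of 4, 9.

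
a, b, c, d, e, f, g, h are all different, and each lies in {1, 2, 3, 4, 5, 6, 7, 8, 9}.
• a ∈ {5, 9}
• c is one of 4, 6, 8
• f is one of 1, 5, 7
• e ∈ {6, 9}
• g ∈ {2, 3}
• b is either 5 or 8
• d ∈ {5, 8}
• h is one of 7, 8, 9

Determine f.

1

b and d between them cover only {5, 8} — a naked pair. Remove those values from a, c, f, h.
That leaves a = 9. So e, h can't be 9.
e must be 6 (only option left). So c can't be 6.
h's domain is down to {7}, so h = 7. Remove 7 from f.
So f = 1.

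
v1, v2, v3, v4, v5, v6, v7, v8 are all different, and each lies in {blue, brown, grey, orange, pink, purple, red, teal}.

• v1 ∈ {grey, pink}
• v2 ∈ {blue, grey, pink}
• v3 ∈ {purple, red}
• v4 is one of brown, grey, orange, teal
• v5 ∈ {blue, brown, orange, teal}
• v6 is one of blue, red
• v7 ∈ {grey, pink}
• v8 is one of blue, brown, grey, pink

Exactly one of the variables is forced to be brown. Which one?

v8

Among the 8 variables, purple fits only v3 (and all 8 values in {blue, brown, grey, orange, pink, purple, red, teal} must be used), so v3 = purple.
The 7 still-open variables together cover exactly {blue, brown, grey, orange, pink, red, teal} — 7 values for 7 variables — and red appears only in v6's list, so v6 = red.
v1 and v7 between them cover only {grey, pink} — a naked pair. Remove those values from v2, v4, v8.
v2 must be blue (only option left). Eliminate blue elsewhere: v5, v8.
So brown goes to v8.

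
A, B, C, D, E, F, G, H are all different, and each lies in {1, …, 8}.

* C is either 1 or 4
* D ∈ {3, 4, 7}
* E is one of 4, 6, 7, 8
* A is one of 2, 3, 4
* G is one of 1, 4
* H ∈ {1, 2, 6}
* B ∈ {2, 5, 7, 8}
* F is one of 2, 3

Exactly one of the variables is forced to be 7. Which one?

Among the 8 variables, 5 fits only B (and all 8 values in {1, 2, 3, 4, 5, 6, 7, 8} must be used), so B = 5.
The 7 still-open variables draw from only 7 values {1, 2, 3, 4, 6, 7, 8}, so each is used; only E can be 8, hence E = 8.
The 6 still-open variables together cover exactly {1, 2, 3, 4, 6, 7} — 6 values for 6 variables — and 6 appears only in H's list, so H = 6.
The 5 still-open variables draw from only 5 values {1, 2, 3, 4, 7}, so each is used; only D can be 7, hence D = 7.

D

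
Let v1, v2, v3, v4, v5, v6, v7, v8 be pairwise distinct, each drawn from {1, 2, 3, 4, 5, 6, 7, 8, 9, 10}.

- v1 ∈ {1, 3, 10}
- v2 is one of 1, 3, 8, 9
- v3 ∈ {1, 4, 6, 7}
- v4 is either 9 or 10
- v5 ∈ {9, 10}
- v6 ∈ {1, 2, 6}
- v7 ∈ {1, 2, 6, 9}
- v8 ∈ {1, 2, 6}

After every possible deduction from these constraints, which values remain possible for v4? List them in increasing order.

9, 10

v4 and v5 between them cover only {9, 10} — a naked pair. Remove those values from v1, v2, v7.
v6, v7, v8 share exactly the 3 values {1, 2, 6}; by pigeonhole those values go to them, so strike 1, 2, 6 from v1, v2, v3.
v1's domain is down to {3}, so v1 = 3. Remove 3 from v2.
v2's domain is down to {8}, so v2 = 8.
No further eliminations apply; v4 can still be any of 9, 10.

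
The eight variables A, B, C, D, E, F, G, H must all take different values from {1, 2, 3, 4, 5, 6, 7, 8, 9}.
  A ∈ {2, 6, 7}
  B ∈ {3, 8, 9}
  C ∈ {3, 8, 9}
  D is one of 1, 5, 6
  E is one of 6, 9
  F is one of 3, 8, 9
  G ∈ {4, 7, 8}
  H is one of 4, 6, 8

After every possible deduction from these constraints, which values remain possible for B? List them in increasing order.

3, 8, 9

B, C, F share exactly the 3 values {3, 8, 9}; by pigeonhole those values go to them, so strike 3, 8, 9 from E, G, H.
E's domain is down to {6}, so E = 6. Eliminate 6 elsewhere: A, D, H.
That leaves H = 4. Strike 4 from G.
G must be 7 (only option left). So A can't be 7.
That leaves A = 2.
No further eliminations apply; B can still be any of 3, 8, 9.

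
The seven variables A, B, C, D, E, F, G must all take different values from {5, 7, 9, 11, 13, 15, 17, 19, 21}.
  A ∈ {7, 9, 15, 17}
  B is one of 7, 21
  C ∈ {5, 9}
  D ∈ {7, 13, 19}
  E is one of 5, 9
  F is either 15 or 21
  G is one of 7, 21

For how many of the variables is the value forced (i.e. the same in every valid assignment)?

2

B and G between them cover only {7, 21} — a naked pair. Remove those values from A, D, F.
F has just one choice, so F = 15. Strike 15 from A.
The 2 variables C and E are confined to {5, 9}, which locks those values in; drop them from A.
A must be 17 (only option left).
Determined: A=17, F=15. The other variables each still have more than one consistent value. That makes 2.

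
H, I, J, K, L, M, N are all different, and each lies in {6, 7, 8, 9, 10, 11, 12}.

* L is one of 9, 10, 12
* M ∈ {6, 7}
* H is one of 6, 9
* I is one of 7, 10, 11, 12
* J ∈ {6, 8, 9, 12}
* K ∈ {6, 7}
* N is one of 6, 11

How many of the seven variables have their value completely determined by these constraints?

3

Among the 7 variables, 8 fits only J (and all 7 values in {6, 7, 8, 9, 10, 11, 12} must be used), so J = 8.
The 2 variables K and M are confined to {6, 7}, which locks those values in; drop them from H, I, N.
H has just one choice, so H = 9. Remove 9 from L.
N has just one choice, so N = 11. So I can't be 11.
Determined: H=9, J=8, N=11. The other variables each still have more than one consistent value. That makes 3.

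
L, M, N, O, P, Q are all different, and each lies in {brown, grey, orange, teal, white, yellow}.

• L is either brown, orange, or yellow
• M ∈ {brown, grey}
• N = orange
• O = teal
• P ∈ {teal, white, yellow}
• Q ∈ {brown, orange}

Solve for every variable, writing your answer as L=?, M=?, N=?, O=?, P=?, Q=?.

L=yellow, M=grey, N=orange, O=teal, P=white, Q=brown

N's domain is down to {orange}, so N = orange. Remove orange from L, Q.
O must be teal (only option left). So P can't be teal.
Q has just one choice, so Q = brown. So L, M can't be brown.
That leaves L = yellow. Strike yellow from P.
M must be grey (only option left).
That leaves P = white.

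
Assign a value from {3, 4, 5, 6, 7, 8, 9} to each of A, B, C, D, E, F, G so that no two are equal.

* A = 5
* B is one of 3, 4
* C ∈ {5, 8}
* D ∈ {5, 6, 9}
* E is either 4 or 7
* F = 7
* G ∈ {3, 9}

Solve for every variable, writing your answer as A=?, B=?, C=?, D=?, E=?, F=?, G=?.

A=5, B=3, C=8, D=6, E=4, F=7, G=9

A's domain is down to {5}, so A = 5. So C, D can't be 5.
That leaves C = 8.
F's domain is down to {7}, so F = 7. Eliminate 7 elsewhere: E.
That leaves E = 4. Eliminate 4 elsewhere: B.
B has just one choice, so B = 3. Eliminate 3 elsewhere: G.
G must be 9 (only option left). So D can't be 9.
D's domain is down to {6}, so D = 6.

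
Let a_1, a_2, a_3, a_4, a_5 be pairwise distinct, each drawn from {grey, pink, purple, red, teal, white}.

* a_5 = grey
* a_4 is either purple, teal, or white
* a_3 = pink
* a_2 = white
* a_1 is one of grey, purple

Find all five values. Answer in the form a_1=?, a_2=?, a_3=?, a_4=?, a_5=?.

a_2 has just one choice, so a_2 = white. Strike white from a_4.
a_3's domain is down to {pink}, so a_3 = pink.
a_5's domain is down to {grey}, so a_5 = grey. Remove grey from a_1.
a_1's domain is down to {purple}, so a_1 = purple. Remove purple from a_4.
a_4 has just one choice, so a_4 = teal.

a_1=purple, a_2=white, a_3=pink, a_4=teal, a_5=grey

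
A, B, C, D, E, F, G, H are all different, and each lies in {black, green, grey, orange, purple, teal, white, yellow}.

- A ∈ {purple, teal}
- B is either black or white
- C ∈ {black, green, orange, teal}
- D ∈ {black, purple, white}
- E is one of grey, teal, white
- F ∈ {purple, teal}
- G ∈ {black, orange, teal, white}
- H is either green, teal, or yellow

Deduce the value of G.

orange

The 8 variables together cover exactly {black, green, grey, orange, purple, teal, white, yellow} — 8 values for 8 variables — and grey appears only in E's list, so E = grey.
Among the 7 still-open variables, yellow fits only H (and all 7 values in {black, green, orange, purple, teal, white, yellow} must be used), so H = yellow.
Among the 6 still-open variables, green fits only C (and all 6 values in {black, green, orange, purple, teal, white} must be used), so C = green.
The 5 still-open variables together cover exactly {black, orange, purple, teal, white} — 5 values for 5 variables — and orange appears only in G's list, so G = orange.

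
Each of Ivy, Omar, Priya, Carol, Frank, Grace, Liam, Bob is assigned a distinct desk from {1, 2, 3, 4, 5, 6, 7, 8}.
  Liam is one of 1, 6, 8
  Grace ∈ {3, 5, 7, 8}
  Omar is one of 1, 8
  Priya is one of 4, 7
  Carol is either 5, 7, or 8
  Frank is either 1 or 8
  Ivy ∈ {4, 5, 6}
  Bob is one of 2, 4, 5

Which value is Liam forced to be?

The 8 variables draw from only 8 values {1, 2, 3, 4, 5, 6, 7, 8}, so each is used; only Bob can be 2, hence Bob = 2.
Among the 7 still-open variables, 3 fits only Grace (and all 7 values in {1, 3, 4, 5, 6, 7, 8} must be used), so Grace = 3.
Omar and Frank between them cover only {1, 8} — a naked pair. Remove those values from Carol, Liam.
So Liam = 6.

6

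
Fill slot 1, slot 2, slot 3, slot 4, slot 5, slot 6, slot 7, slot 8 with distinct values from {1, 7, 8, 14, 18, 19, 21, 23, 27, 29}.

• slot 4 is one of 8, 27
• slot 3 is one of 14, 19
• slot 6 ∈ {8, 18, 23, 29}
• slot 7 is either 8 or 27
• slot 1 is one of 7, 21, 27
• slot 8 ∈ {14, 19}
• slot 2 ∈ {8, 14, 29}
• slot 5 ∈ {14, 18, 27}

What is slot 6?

23

slot 3 and slot 8 between them cover only {14, 19} — a naked pair. Remove those values from slot 2, slot 5.
slot 4 and slot 7 between them cover only {8, 27} — a naked pair. Remove those values from slot 1, slot 2, slot 5, slot 6.
That leaves slot 2 = 29. Strike 29 from slot 6.
slot 5 has just one choice, so slot 5 = 18. Remove 18 from slot 6.
So slot 6 = 23.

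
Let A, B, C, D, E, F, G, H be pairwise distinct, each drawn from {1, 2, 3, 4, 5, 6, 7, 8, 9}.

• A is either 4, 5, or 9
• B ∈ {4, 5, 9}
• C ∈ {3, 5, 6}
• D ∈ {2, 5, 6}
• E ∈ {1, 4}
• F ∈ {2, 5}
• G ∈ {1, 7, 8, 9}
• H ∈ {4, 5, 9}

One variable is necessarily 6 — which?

A, B, H between them cover only {4, 5, 9} — a naked triple. Remove those values from C, D, E, F, G.
E must be 1 (only option left). Eliminate 1 elsewhere: G.
F's domain is down to {2}, so F = 2. Remove 2 from D.
So 6 goes to D.

D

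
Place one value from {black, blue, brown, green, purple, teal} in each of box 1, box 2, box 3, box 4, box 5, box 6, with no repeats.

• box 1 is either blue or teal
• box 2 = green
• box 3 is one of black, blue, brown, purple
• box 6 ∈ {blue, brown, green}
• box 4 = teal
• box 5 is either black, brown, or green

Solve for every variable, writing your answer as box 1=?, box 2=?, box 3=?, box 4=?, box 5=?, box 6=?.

box 2 must be green (only option left). Strike green from box 5, box 6.
box 4 has just one choice, so box 4 = teal. Remove teal from box 1.
box 1 has just one choice, so box 1 = blue. Remove blue from box 3, box 6.
That leaves box 6 = brown. So box 3, box 5 can't be brown.
box 5 must be black (only option left). Strike black from box 3.
box 3 has just one choice, so box 3 = purple.

box 1=blue, box 2=green, box 3=purple, box 4=teal, box 5=black, box 6=brown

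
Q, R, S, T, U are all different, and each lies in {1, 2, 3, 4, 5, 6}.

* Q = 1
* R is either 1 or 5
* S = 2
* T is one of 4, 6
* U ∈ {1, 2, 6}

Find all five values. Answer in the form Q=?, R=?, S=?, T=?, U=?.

Q's domain is down to {1}, so Q = 1. Eliminate 1 elsewhere: R, U.
That leaves R = 5.
That leaves S = 2. Remove 2 from U.
U's domain is down to {6}, so U = 6. So T can't be 6.
T must be 4 (only option left).

Q=1, R=5, S=2, T=4, U=6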